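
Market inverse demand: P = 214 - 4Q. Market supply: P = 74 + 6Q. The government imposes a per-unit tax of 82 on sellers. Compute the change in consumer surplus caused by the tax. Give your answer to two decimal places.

-324.72

Pre-tax equilibrium: 214 - 4Q = 74 + 6Q gives Q* = 14, P* = 158.
With the tax, sellers need 82 more per unit: 214 - 4Q = 74 + 6Q + 82, so Q_t = 5.8. Buyers pay P_b = 190.8; sellers receive P_s = P_b - 82 = 108.8.
Consumers lose the trapezoid between P* and P_b out to Q_t plus the triangle from Q_t to Q*: change in CS = 67.28 - 392 = -324.72.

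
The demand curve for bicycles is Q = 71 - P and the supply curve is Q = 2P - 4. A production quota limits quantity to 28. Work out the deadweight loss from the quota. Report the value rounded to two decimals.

243.00

Rewriting demand in inverse form: P = 71 - Q.
Rewriting supply in inverse form: P = 2 + 0.5Q.
Without the quota, 71 - Q = 2 + 0.5Q gives Q* = 46.
At Q = 28 the demand price is 71 - (28) = 43 and the supply price is 2 + 0.5(28) = 16.
Deadweight loss is the triangle between the curves from 28 to 46: (1/2)(43 - 16)(46 - 28) = 243.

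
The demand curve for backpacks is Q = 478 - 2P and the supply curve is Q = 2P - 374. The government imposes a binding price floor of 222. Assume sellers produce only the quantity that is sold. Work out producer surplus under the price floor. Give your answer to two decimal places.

Rewriting demand in inverse form: P = 239 - 0.5Q.
Rewriting supply in inverse form: P = 187 + 0.5Q.
Free-market equilibrium: 239 - 0.5Q = 187 + 0.5Q gives Q* = 52, P* = 213.
At the floor price 222, quantity demanded is (239 - 222)/0.5 = 34; demand is the short side, so Q = 34 trades at P = 222.
The supply price at Q = 34 is 204. PS is the trapezoid between 222 and supply over [0, 34]: (1/2)[(222 - 187) + (222 - 204)](34) = 901.

901.00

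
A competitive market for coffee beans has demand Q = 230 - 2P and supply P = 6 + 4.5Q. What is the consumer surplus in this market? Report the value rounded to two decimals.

118.81

Rewriting demand in inverse form: P = 115 - 0.5Q.
Set 115 - 0.5Q = 6 + 4.5Q, which gives 109 = 5Q, so Q* = 21.8 and P* = 115 - 0.5(21.8) = 104.1.
The demand choke price is 115, so CS = (1/2)(Q*)(115 - P*) = (1/2)(21.8)(10.9) = 118.81.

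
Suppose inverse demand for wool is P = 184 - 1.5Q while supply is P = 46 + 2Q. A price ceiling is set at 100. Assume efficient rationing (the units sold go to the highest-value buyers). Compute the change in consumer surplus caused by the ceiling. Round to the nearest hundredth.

555.29

Without the control, 184 - 1.5Q = 46 + 2Q so Q* = 39.4286 and P* = 124.8571.
At P = 100, sellers supply (100 - 46)/2 = 27 while buyers want more, so the quantity traded is 27 at price 100.
CS goes from (1/2)(39.4286)(59.1429) = 1165.9592 to 1721.25 (computed as (184 - 100)(27) - (1/2)(1.5)(27)^2), a change of 555.2908.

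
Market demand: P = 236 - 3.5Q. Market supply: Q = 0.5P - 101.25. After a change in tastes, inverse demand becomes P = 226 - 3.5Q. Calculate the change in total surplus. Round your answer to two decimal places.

-51.82

Rewriting supply in inverse form: P = 202.5 + 2Q.
Initial equilibrium: Q_0 = 6.0909, P_0 = 214.6818; CS_0 = (1/2)(6.0909)(21.3182) = 64.9236, PS_0 = (1/2)(6.0909)(12.1818) = 37.0992.
New equilibrium: 226 - 3.5Q = 202.5 + 2Q gives Q_1 = 4.2727, P_1 = 211.0455; CS_1 = 31.9483, PS_1 = 18.2562.
Change in total surplus = (31.9483 + 18.2562) - (64.9236 + 37.0992) = -51.8182.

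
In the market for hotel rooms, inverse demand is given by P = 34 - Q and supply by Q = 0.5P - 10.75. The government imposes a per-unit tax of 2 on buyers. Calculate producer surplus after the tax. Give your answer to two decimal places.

Rewriting supply in inverse form: P = 21.5 + 2Q.
Pre-tax equilibrium: 34 - Q = 21.5 + 2Q gives Q* = 4.1667, P* = 29.8333.
A tax on buyers shifts demand down by 2: (34 - 2) - Q = 21.5 + 2Q, so Q_t = 3.5. Buyers pay P_b = 30.5; sellers receive P_s = P_b - 2 = 28.5.
PS = (1/2)(Q_t)(P_s - 21.5) = (1/2)(3.5)(7) = 12.25.

12.25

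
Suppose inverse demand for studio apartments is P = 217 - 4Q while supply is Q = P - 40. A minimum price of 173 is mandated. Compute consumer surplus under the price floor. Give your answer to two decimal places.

Rewriting supply in inverse form: P = 40 + Q.
Free-market equilibrium: 217 - 4Q = 40 + Q gives Q* = 35.4, P* = 75.4.
At P = 173, buyers demand (217 - 173)/4 = 11 while sellers would supply more, so the quantity traded is 11 at price 173.
CS is the triangle under demand above 173: (1/2)(11)(217 - 173) = 242.

242.00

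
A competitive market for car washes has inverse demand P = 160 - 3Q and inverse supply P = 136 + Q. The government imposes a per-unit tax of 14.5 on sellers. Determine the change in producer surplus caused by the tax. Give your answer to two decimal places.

Without the tax, 160 - 3Q = 136 + Q so Q* = 6 and P* = 142.
A tax on sellers shifts supply up by 14.5: 160 - 3Q = 136 + Q + 14.5, so Q_t = 2.375. Buyers pay P_b = 152.875; sellers receive P_s = P_b - 14.5 = 138.375.
Producers lose the trapezoid between P_s and P* out to Q_t plus the triangle from Q_t to Q*: change in PS = 2.8203 - 18 = -15.1797.

-15.18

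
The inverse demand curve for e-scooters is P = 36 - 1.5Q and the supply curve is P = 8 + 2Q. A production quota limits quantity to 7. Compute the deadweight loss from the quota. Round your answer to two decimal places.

Without the quota, 36 - 1.5Q = 8 + 2Q gives Q* = 8.
At Q = 7 the demand price is 36 - 1.5(7) = 25.5 and the supply price is 8 + 2(7) = 22.
Deadweight loss is the triangle between the curves from 7 to 8: (1/2)(25.5 - 22)(8 - 7) = 1.75.

1.75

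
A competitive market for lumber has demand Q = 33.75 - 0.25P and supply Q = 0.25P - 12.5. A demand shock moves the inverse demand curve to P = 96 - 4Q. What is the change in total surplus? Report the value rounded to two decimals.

-319.31

Rewriting demand in inverse form: P = 135 - 4Q.
Rewriting supply in inverse form: P = 50 + 4Q.
Initial equilibrium: Q_0 = 10.625, P_0 = 92.5; CS_0 = (1/2)(10.625)(42.5) = 225.7812, PS_0 = (1/2)(10.625)(42.5) = 225.7812.
New equilibrium: 96 - 4Q = 50 + 4Q gives Q_1 = 5.75, P_1 = 73; CS_1 = 66.125, PS_1 = 66.125.
Change in total surplus = (66.125 + 66.125) - (225.7812 + 225.7812) = -319.3125.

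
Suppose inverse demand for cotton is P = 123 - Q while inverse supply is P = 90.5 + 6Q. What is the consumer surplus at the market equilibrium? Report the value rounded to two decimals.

Setting demand equal to supply, 32.5 = 7Q, so Q* = 4.6429 and P* = 118.3571.
CS is the area between the demand curve and P* from 0 to Q*: (1/2)(4.6429)(4.6429) = 10.7781.

10.78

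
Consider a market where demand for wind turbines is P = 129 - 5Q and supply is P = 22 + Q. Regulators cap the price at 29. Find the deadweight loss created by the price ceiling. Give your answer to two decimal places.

Without the control, 129 - 5Q = 22 + Q so Q* = 17.8333 and P* = 39.8333.
At P = 29, sellers supply (29 - 22)/1 = 7 while buyers want more, so the quantity traded is 7 at price 29.
The lost-trades triangle has base Q* - 7 = 10.8333 and height equal to the gap between the curves at Q = 7, which is 94 - 29 = 65. DWL = (1/2)(10.8333)(65) = 352.0833.

352.08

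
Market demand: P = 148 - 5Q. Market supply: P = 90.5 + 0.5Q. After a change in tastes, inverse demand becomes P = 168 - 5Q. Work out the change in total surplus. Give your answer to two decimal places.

Initial equilibrium: Q_0 = 10.4545, P_0 = 95.7273; CS_0 = (1/2)(10.4545)(52.2727) = 273.2438, PS_0 = (1/2)(10.4545)(5.2273) = 27.3244.
New equilibrium: 168 - 5Q = 90.5 + 0.5Q gives Q_1 = 14.0909, P_1 = 97.5455; CS_1 = 496.3843, PS_1 = 49.6384.
Change in total surplus = (496.3843 + 49.6384) - (273.2438 + 27.3244) = 245.4545.

245.45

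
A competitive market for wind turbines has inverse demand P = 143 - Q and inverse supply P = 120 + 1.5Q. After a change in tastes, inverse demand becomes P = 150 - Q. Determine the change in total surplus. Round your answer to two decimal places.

74.20

Initial equilibrium: Q_0 = 9.2, P_0 = 133.8; CS_0 = (1/2)(9.2)(9.2) = 42.32, PS_0 = (1/2)(9.2)(13.8) = 63.48.
New equilibrium: 150 - Q = 120 + 1.5Q gives Q_1 = 12, P_1 = 138; CS_1 = 72, PS_1 = 108.
Change in total surplus = (72 + 108) - (42.32 + 63.48) = 74.2.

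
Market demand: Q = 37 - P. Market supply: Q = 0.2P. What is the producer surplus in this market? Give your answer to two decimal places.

95.07

Rewriting demand in inverse form: P = 37 - Q.
Rewriting supply in inverse form: P = 5Q.
Setting demand equal to supply, 37 = 6Q, so Q* = 6.1667 and P* = 30.8333.
Producer surplus is the triangle above supply below P*: (1/2)(6.1667)(30.8333 - 0) = (1/2)(6.1667)(30.8333) = 95.0694.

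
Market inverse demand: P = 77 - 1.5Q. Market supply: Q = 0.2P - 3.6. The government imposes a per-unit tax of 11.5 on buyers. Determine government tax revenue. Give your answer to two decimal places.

84.04

Rewriting supply in inverse form: P = 18 + 5Q.
Without the tax, 77 - 1.5Q = 18 + 5Q so Q* = 9.0769 and P* = 63.3846.
With the tax, buyers' net willingness to pay falls by 11.5: (77 - 11.5) - 1.5Q = 18 + 5Q, so Q_t = 7.3077. Buyers pay P_b = 66.0385; sellers receive P_s = P_b - 11.5 = 54.5385.
Tax revenue = t x Q_t = 11.5 x 7.3077 = 84.0385.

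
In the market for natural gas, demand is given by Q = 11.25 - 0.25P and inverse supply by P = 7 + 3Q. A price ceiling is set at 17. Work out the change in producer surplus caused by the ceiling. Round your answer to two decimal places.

-27.54

Rewriting demand in inverse form: P = 45 - 4Q.
Free-market equilibrium: 45 - 4Q = 7 + 3Q gives Q* = 5.4286, P* = 23.2857.
At the ceiling price 17, quantity supplied is (17 - 7)/3 = 3.3333; supply is the short side, so Q = 3.3333 trades at P = 17.
PS goes from (1/2)(5.4286)(16.2857) = 44.2041 to 16.6667 (computed as (17 - 7)(3.3333) - (1/2)(3)(3.3333)^2), a change of -27.5374.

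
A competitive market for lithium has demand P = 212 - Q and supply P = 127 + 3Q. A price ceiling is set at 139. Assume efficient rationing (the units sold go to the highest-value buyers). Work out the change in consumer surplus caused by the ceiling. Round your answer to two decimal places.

58.22

Free-market equilibrium: 212 - Q = 127 + 3Q gives Q* = 21.25, P* = 190.75.
At P = 139, sellers supply (139 - 127)/3 = 4 while buyers want more, so the quantity traded is 4 at price 139.
CS goes from (1/2)(21.25)(21.25) = 225.7812 to 284 (computed as (212 - 139)(4) - (1/2)(1)(4)^2), a change of 58.2188.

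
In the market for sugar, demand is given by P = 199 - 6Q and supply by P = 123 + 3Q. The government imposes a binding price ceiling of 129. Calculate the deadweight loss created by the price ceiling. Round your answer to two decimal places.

186.89

Free-market equilibrium: 199 - 6Q = 123 + 3Q gives Q* = 8.4444, P* = 148.3333.
At P = 129, sellers supply (129 - 123)/3 = 2 while buyers want more, so the quantity traded is 2 at price 129.
The lost-trades triangle has base Q* - 2 = 6.4444 and height equal to the gap between the curves at Q = 2, which is 187 - 129 = 58. DWL = (1/2)(6.4444)(58) = 186.8889.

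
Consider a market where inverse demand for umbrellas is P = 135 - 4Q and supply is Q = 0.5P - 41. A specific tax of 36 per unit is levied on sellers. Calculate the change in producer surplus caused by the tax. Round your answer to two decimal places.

Rewriting supply in inverse form: P = 82 + 2Q.
Without the tax, 135 - 4Q = 82 + 2Q so Q* = 8.8333 and P* = 99.6667.
With the tax, sellers need 36 more per unit: 135 - 4Q = 82 + 2Q + 36, so Q_t = 2.8333. Buyers pay P_b = 123.6667; sellers receive P_s = P_b - 36 = 87.6667.
PS falls from (1/2)(8.8333)(17.6667) = 78.0278 to (1/2)(2.8333)(5.6667) = 8.0278, a change of -70.

-70.00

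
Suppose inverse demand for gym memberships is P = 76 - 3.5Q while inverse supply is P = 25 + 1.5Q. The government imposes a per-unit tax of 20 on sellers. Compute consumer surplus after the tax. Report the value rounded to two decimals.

67.27

Without the tax, 76 - 3.5Q = 25 + 1.5Q so Q* = 10.2 and P* = 40.3.
With the tax, sellers need 20 more per unit: 76 - 3.5Q = 25 + 1.5Q + 20, so Q_t = 6.2. Buyers pay P_b = 54.3; sellers receive P_s = P_b - 20 = 34.3.
CS = (1/2)(Q_t)(76 - P_b) = (1/2)(6.2)(21.7) = 67.27.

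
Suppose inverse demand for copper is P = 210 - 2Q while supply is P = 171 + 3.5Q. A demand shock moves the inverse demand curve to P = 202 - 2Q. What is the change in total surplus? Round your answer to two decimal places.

-50.91

Initial equilibrium: Q_0 = 7.0909, P_0 = 195.8182; CS_0 = (1/2)(7.0909)(14.1818) = 50.281, PS_0 = (1/2)(7.0909)(24.8182) = 87.9917.
New equilibrium: 202 - 2Q = 171 + 3.5Q gives Q_1 = 5.6364, P_1 = 190.7273; CS_1 = 31.7686, PS_1 = 55.595.
Change in total surplus = (31.7686 + 55.595) - (50.281 + 87.9917) = -50.9091.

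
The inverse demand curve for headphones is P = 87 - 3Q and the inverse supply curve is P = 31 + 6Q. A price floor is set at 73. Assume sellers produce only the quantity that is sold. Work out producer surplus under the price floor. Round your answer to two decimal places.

130.67

Without the control, 87 - 3Q = 31 + 6Q so Q* = 6.2222 and P* = 68.3333.
At the floor price 73, quantity demanded is (87 - 73)/3 = 4.6667; demand is the short side, so Q = 4.6667 trades at P = 73.
The supply price at Q = 4.6667 is 59. PS is the trapezoid between 73 and supply over [0, 4.6667]: (1/2)[(73 - 31) + (73 - 59)](4.6667) = 130.6667.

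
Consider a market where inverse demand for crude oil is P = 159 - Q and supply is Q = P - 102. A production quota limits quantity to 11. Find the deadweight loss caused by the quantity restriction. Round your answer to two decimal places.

Rewriting supply in inverse form: P = 102 + Q.
Without the quota, 159 - Q = 102 + Q gives Q* = 28.5.
At Q = 11 the demand price is 159 - (11) = 148 and the supply price is 102 + (11) = 113.
DWL = (1/2)(gap between curves at 11) x (Q* - 11) = (1/2)(35)(17.5) = 306.25.

306.25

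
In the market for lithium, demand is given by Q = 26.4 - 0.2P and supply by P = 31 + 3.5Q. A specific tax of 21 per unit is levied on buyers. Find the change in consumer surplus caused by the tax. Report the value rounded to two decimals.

Rewriting demand in inverse form: P = 132 - 5Q.
Without the tax, 132 - 5Q = 31 + 3.5Q so Q* = 11.8824 and P* = 72.5882.
With the tax, buyers' net willingness to pay falls by 21: (132 - 21) - 5Q = 31 + 3.5Q, so Q_t = 9.4118. Buyers pay P_b = 84.9412; sellers receive P_s = P_b - 21 = 63.9412.
CS falls from (1/2)(11.8824)(59.4118) = 352.9758 to (1/2)(9.4118)(47.0588) = 221.4533, a change of -131.5225.

-131.52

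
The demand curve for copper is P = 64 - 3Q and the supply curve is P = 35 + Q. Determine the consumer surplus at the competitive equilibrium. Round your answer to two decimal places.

78.84

Set 64 - 3Q = 35 + Q, which gives 29 = 4Q, so Q* = 7.25 and P* = 64 - 3(7.25) = 42.25.
The demand choke price is 64, so CS = (1/2)(Q*)(64 - P*) = (1/2)(7.25)(21.75) = 78.8438.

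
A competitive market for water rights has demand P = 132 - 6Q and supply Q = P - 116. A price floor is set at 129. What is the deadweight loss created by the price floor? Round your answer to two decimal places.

Rewriting supply in inverse form: P = 116 + Q.
Free-market equilibrium: 132 - 6Q = 116 + Q gives Q* = 2.2857, P* = 118.2857.
At the floor price 129, quantity demanded is (132 - 129)/6 = 0.5; demand is the short side, so Q = 0.5 trades at P = 129.
At Q = 0.5 the demand price is 129 and the supply price is 116.5. Deadweight loss is the triangle between the curves from 0.5 to 2.2857: (1/2)(129 - 116.5)(2.2857 - 0.5) = 11.1607.

11.16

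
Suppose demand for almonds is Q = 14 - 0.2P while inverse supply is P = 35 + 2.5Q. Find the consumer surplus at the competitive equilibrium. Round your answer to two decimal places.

Rewriting demand in inverse form: P = 70 - 5Q.
Set 70 - 5Q = 35 + 2.5Q, which gives 35 = 7.5Q, so Q* = 4.6667 and P* = 70 - 5(4.6667) = 46.6667.
Consumer surplus is the triangle under demand above P*: (1/2)(4.6667)(70 - 46.6667) = (1/2)(4.6667)(23.3333) = 54.4444.

54.44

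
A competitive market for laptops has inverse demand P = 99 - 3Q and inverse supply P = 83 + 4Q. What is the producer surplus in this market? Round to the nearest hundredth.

10.45

Equilibrium: 99 - 3Q = 83 + 4Q, so Q* = 2.2857 and P* = 92.1429.
PS is the area between P* and the supply curve from 0 to Q*: (1/2)(2.2857)(9.1429) = 10.449.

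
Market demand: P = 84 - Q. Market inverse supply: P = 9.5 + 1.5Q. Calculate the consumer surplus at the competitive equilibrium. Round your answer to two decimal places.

444.02

Equilibrium: 84 - Q = 9.5 + 1.5Q, so Q* = 29.8 and P* = 54.2.
The demand choke price is 84, so CS = (1/2)(Q*)(84 - P*) = (1/2)(29.8)(29.8) = 444.02.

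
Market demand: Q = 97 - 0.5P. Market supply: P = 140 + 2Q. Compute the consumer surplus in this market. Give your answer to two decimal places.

182.25

Rewriting demand in inverse form: P = 194 - 2Q.
Equilibrium: 194 - 2Q = 140 + 2Q, so Q* = 13.5 and P* = 167.
Consumer surplus is the triangle under demand above P*: (1/2)(13.5)(194 - 167) = (1/2)(13.5)(27) = 182.25.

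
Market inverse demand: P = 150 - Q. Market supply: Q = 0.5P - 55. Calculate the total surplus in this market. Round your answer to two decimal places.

266.67

Rewriting supply in inverse form: P = 110 + 2Q.
Setting demand equal to supply, 40 = 3Q, so Q* = 13.3333 and P* = 136.6667.
Total surplus is the full triangle between the curves from 0 to Q*: (1/2)(13.3333)(150 - 110) = 266.6667.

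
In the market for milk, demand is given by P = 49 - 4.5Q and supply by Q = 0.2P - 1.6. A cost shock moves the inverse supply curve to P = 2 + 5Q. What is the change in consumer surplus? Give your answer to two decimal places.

13.16

Rewriting supply in inverse form: P = 8 + 5Q.
Initial equilibrium: Q_0 = 4.3158, P_0 = 29.5789; CS_0 = (1/2)(4.3158)(19.4211) = 41.9086, PS_0 = (1/2)(4.3158)(21.5789) = 46.5651.
New equilibrium: 49 - 4.5Q = 2 + 5Q gives Q_1 = 4.9474, P_1 = 26.7368; CS_1 = 55.072, PS_1 = 61.1911.
Change in consumer surplus = 55.072 - 41.9086 = 13.1634.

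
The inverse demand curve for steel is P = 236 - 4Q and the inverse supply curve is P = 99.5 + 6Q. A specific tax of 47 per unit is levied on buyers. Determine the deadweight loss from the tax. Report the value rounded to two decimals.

110.45

Pre-tax equilibrium: 236 - 4Q = 99.5 + 6Q gives Q* = 13.65, P* = 181.4.
With the tax, buyers' net willingness to pay falls by 47: (236 - 47) - 4Q = 99.5 + 6Q, so Q_t = 8.95. Buyers pay P_b = 200.2; sellers receive P_s = P_b - 47 = 153.2.
The welfare triangle lost has base Q* - Q_t = 4.7 and height t = 47, so DWL = (1/2)(4.7)(47) = 110.45.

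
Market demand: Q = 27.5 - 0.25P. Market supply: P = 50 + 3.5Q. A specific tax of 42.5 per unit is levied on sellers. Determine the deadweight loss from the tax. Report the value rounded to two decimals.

120.42

Rewriting demand in inverse form: P = 110 - 4Q.
Without the tax, 110 - 4Q = 50 + 3.5Q so Q* = 8 and P* = 78.
With the tax, sellers need 42.5 more per unit: 110 - 4Q = 50 + 3.5Q + 42.5, so Q_t = 2.3333. Buyers pay P_b = 100.6667; sellers receive P_s = P_b - 42.5 = 58.1667.
Deadweight loss is the triangle between the curves from Q_t to Q*: (1/2)(8 - 2.3333)(42.5) = 120.4167.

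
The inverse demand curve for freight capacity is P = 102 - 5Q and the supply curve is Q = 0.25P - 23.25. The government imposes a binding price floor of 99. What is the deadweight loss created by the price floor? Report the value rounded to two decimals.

0.72

Rewriting supply in inverse form: P = 93 + 4Q.
Without the control, 102 - 5Q = 93 + 4Q so Q* = 1 and P* = 97.
At the floor price 99, quantity demanded is (102 - 99)/5 = 0.6; demand is the short side, so Q = 0.6 trades at P = 99.
At Q = 0.6 the demand price is 99 and the supply price is 95.4. Deadweight loss is the triangle between the curves from 0.6 to 1: (1/2)(99 - 95.4)(1 - 0.6) = 0.72.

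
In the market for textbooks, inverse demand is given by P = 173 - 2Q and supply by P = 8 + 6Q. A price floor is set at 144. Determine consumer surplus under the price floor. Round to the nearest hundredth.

Free-market equilibrium: 173 - 2Q = 8 + 6Q gives Q* = 20.625, P* = 131.75.
At P = 144, buyers demand (173 - 144)/2 = 14.5 while sellers would supply more, so the quantity traded is 14.5 at price 144.
CS is the triangle under demand above 144: (1/2)(14.5)(173 - 144) = 210.25.

210.25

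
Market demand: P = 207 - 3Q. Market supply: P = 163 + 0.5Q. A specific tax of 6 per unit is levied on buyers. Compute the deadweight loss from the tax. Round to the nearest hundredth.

5.14

Pre-tax equilibrium: 207 - 3Q = 163 + 0.5Q gives Q* = 12.5714, P* = 169.2857.
A tax on buyers shifts demand down by 6: (207 - 6) - 3Q = 163 + 0.5Q, so Q_t = 10.8571. Buyers pay P_b = 174.4286; sellers receive P_s = P_b - 6 = 168.4286.
The welfare triangle lost has base Q* - Q_t = 1.7143 and height t = 6, so DWL = (1/2)(1.7143)(6) = 5.1429.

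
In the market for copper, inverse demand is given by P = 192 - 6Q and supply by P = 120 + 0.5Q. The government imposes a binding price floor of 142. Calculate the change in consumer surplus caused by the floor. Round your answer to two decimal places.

-159.76

Free-market equilibrium: 192 - 6Q = 120 + 0.5Q gives Q* = 11.0769, P* = 125.5385.
At the floor price 142, quantity demanded is (192 - 142)/6 = 8.3333; demand is the short side, so Q = 8.3333 trades at P = 142.
CS goes from (1/2)(11.0769)(66.4615) = 368.0947 to 208.3333 (computed as (192 - 142)(8.3333) - (1/2)(6)(8.3333)^2), a change of -159.7613.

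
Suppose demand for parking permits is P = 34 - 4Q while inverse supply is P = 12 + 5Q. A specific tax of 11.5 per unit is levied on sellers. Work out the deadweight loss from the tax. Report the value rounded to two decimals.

7.35

Pre-tax equilibrium: 34 - 4Q = 12 + 5Q gives Q* = 2.4444, P* = 24.2222.
A tax on sellers shifts supply up by 11.5: 34 - 4Q = 12 + 5Q + 11.5, so Q_t = 1.1667. Buyers pay P_b = 29.3333; sellers receive P_s = P_b - 11.5 = 17.8333.
Deadweight loss is the triangle between the curves from Q_t to Q*: (1/2)(2.4444 - 1.1667)(11.5) = 7.3472.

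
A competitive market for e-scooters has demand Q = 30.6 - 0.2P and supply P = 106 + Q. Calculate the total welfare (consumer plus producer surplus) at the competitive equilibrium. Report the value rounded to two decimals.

184.08

Rewriting demand in inverse form: P = 153 - 5Q.
Equilibrium: 153 - 5Q = 106 + Q, so Q* = 7.8333 and P* = 113.8333.
CS = (1/2)(7.8333)(39.1667) = 153.4028 and PS = (1/2)(7.8333)(7.8333) = 30.6806, so total surplus = 184.0833.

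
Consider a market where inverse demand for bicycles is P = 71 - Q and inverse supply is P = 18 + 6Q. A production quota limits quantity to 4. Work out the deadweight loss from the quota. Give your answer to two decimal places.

Unrestricted equilibrium: Q* = (71 - 18)/(1 + 6) = 7.5714.
At Q = 4 the demand price is 71 - (4) = 67 and the supply price is 18 + 6(4) = 42.
Deadweight loss is the triangle between the curves from 4 to 7.5714: (1/2)(67 - 42)(7.5714 - 4) = 44.6429.

44.64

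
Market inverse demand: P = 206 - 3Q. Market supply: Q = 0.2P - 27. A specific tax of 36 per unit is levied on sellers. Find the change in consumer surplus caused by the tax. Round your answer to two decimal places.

-89.44

Rewriting supply in inverse form: P = 135 + 5Q.
Without the tax, 206 - 3Q = 135 + 5Q so Q* = 8.875 and P* = 179.375.
A tax on sellers shifts supply up by 36: 206 - 3Q = 135 + 5Q + 36, so Q_t = 4.375. Buyers pay P_b = 192.875; sellers receive P_s = P_b - 36 = 156.875.
CS falls from (1/2)(8.875)(26.625) = 118.1484 to (1/2)(4.375)(13.125) = 28.7109, a change of -89.4375.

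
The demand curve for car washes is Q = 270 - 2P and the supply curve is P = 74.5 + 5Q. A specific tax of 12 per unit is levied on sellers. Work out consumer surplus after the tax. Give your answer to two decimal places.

Rewriting demand in inverse form: P = 135 - 0.5Q.
Pre-tax equilibrium: 135 - 0.5Q = 74.5 + 5Q gives Q* = 11, P* = 129.5.
With the tax, sellers need 12 more per unit: 135 - 0.5Q = 74.5 + 5Q + 12, so Q_t = 8.8182. Buyers pay P_b = 130.5909; sellers receive P_s = P_b - 12 = 118.5909.
Consumer surplus is the triangle under demand above P_b: (1/2)(8.8182)(135 - 130.5909) = 19.4401.

19.44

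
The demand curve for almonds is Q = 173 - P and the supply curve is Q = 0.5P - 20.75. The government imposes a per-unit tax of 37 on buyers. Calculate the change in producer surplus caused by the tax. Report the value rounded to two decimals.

-929.11

Rewriting demand in inverse form: P = 173 - Q.
Rewriting supply in inverse form: P = 41.5 + 2Q.
Without the tax, 173 - Q = 41.5 + 2Q so Q* = 43.8333 and P* = 129.1667.
A tax on buyers shifts demand down by 37: (173 - 37) - Q = 41.5 + 2Q, so Q_t = 31.5. Buyers pay P_b = 141.5; sellers receive P_s = P_b - 37 = 104.5.
Producers lose the trapezoid between P_s and P* out to Q_t plus the triangle from Q_t to Q*: change in PS = 992.25 - 1921.3611 = -929.1111.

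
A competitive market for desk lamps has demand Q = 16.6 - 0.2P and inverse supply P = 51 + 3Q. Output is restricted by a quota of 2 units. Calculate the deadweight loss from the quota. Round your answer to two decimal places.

16.00

Rewriting demand in inverse form: P = 83 - 5Q.
Without the quota, 83 - 5Q = 51 + 3Q gives Q* = 4.
At Q = 2 the demand price is 83 - 5(2) = 73 and the supply price is 51 + 3(2) = 57.
Deadweight loss is the triangle between the curves from 2 to 4: (1/2)(73 - 57)(4 - 2) = 16.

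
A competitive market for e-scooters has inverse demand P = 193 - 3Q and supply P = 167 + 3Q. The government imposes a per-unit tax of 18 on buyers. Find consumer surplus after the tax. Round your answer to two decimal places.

Without the tax, 193 - 3Q = 167 + 3Q so Q* = 4.3333 and P* = 180.
With the tax, buyers' net willingness to pay falls by 18: (193 - 18) - 3Q = 167 + 3Q, so Q_t = 1.3333. Buyers pay P_b = 189; sellers receive P_s = P_b - 18 = 171.
CS = (1/2)(Q_t)(193 - P_b) = (1/2)(1.3333)(4) = 2.6667.

2.67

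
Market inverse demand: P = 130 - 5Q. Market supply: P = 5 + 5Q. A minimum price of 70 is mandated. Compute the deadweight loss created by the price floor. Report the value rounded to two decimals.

Without the control, 130 - 5Q = 5 + 5Q so Q* = 12.5 and P* = 67.5.
At the floor price 70, quantity demanded is (130 - 70)/5 = 12; demand is the short side, so Q = 12 trades at P = 70.
At Q = 12 the demand price is 70 and the supply price is 65. Deadweight loss is the triangle between the curves from 12 to 12.5: (1/2)(70 - 65)(12.5 - 12) = 1.25.

1.25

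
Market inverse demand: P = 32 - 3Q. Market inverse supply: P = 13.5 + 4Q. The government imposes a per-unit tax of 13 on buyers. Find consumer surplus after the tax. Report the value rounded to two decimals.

Without the tax, 32 - 3Q = 13.5 + 4Q so Q* = 2.6429 and P* = 24.0714.
A tax on buyers shifts demand down by 13: (32 - 13) - 3Q = 13.5 + 4Q, so Q_t = 0.7857. Buyers pay P_b = 29.6429; sellers receive P_s = P_b - 13 = 16.6429.
Consumer surplus is the triangle under demand above P_b: (1/2)(0.7857)(32 - 29.6429) = 0.926.

0.93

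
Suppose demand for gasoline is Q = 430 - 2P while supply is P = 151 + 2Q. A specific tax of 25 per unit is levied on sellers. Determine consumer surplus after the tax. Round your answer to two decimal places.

60.84

Rewriting demand in inverse form: P = 215 - 0.5Q.
Pre-tax equilibrium: 215 - 0.5Q = 151 + 2Q gives Q* = 25.6, P* = 202.2.
A tax on sellers shifts supply up by 25: 215 - 0.5Q = 151 + 2Q + 25, so Q_t = 15.6. Buyers pay P_b = 207.2; sellers receive P_s = P_b - 25 = 182.2.
Consumer surplus is the triangle under demand above P_b: (1/2)(15.6)(215 - 207.2) = 60.84.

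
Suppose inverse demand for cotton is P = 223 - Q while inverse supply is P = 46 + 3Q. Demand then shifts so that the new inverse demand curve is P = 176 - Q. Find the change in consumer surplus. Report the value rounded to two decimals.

Initial equilibrium: Q_0 = 44.25, P_0 = 178.75; CS_0 = (1/2)(44.25)(44.25) = 979.0312, PS_0 = (1/2)(44.25)(132.75) = 2937.0938.
New equilibrium: 176 - Q = 46 + 3Q gives Q_1 = 32.5, P_1 = 143.5; CS_1 = 528.125, PS_1 = 1584.375.
Change in consumer surplus = 528.125 - 979.0312 = -450.9062.

-450.91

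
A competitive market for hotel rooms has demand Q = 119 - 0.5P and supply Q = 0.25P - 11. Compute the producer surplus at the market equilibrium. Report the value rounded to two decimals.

Rewriting demand in inverse form: P = 238 - 2Q.
Rewriting supply in inverse form: P = 44 + 4Q.
Setting demand equal to supply, 194 = 6Q, so Q* = 32.3333 and P* = 173.3333.
The supply curve's price intercept is 44, so PS = (1/2)(Q*)(P* - 44) = (1/2)(32.3333)(129.3333) = 2090.8889.

2090.89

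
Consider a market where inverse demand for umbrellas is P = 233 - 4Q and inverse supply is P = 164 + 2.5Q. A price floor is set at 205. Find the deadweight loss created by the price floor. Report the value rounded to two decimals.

42.48

Free-market equilibrium: 233 - 4Q = 164 + 2.5Q gives Q* = 10.6154, P* = 190.5385.
At the floor price 205, quantity demanded is (233 - 205)/4 = 7; demand is the short side, so Q = 7 trades at P = 205.
The lost-trades triangle has base Q* - 7 = 3.6154 and height equal to the gap between the curves at Q = 7, which is 205 - 181.5 = 23.5. DWL = (1/2)(3.6154)(23.5) = 42.4808.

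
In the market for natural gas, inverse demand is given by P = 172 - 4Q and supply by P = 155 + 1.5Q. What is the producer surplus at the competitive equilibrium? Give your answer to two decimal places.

7.17

Setting demand equal to supply, 17 = 5.5Q, so Q* = 3.0909 and P* = 159.6364.
Producer surplus is the triangle above supply below P*: (1/2)(3.0909)(159.6364 - 155) = (1/2)(3.0909)(4.6364) = 7.1653.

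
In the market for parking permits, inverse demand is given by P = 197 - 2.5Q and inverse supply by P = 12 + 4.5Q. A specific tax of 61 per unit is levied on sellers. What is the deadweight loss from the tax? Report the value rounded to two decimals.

265.79

Without the tax, 197 - 2.5Q = 12 + 4.5Q so Q* = 26.4286 and P* = 130.9286.
With the tax, sellers need 61 more per unit: 197 - 2.5Q = 12 + 4.5Q + 61, so Q_t = 17.7143. Buyers pay P_b = 152.7143; sellers receive P_s = P_b - 61 = 91.7143.
The welfare triangle lost has base Q* - Q_t = 8.7143 and height t = 61, so DWL = (1/2)(8.7143)(61) = 265.7857.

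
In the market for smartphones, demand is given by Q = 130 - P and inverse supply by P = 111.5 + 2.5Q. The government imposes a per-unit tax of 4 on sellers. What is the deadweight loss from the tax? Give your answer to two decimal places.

2.29

Rewriting demand in inverse form: P = 130 - Q.
Pre-tax equilibrium: 130 - Q = 111.5 + 2.5Q gives Q* = 5.2857, P* = 124.7143.
A tax on sellers shifts supply up by 4: 130 - Q = 111.5 + 2.5Q + 4, so Q_t = 4.1429. Buyers pay P_b = 125.8571; sellers receive P_s = P_b - 4 = 121.8571.
Deadweight loss is the triangle between the curves from Q_t to Q*: (1/2)(5.2857 - 4.1429)(4) = 2.2857.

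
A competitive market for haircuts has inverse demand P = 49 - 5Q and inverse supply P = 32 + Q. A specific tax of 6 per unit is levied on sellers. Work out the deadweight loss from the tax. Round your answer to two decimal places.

Without the tax, 49 - 5Q = 32 + Q so Q* = 2.8333 and P* = 34.8333.
A tax on sellers shifts supply up by 6: 49 - 5Q = 32 + Q + 6, so Q_t = 1.8333. Buyers pay P_b = 39.8333; sellers receive P_s = P_b - 6 = 33.8333.
Deadweight loss is the triangle between the curves from Q_t to Q*: (1/2)(2.8333 - 1.8333)(6) = 3.

3.00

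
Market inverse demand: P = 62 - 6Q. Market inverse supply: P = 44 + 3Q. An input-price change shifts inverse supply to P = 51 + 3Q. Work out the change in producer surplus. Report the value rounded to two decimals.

Initial equilibrium: Q_0 = 2, P_0 = 50; CS_0 = (1/2)(2)(12) = 12, PS_0 = (1/2)(2)(6) = 6.
New equilibrium: 62 - 6Q = 51 + 3Q gives Q_1 = 1.2222, P_1 = 54.6667; CS_1 = 4.4815, PS_1 = 2.2407.
Change in producer surplus = 2.2407 - 6 = -3.7593.

-3.76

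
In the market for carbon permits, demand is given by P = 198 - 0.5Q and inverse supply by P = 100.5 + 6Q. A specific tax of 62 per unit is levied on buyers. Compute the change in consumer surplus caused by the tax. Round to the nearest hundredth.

Without the tax, 198 - 0.5Q = 100.5 + 6Q so Q* = 15 and P* = 190.5.
A tax on buyers shifts demand down by 62: (198 - 62) - 0.5Q = 100.5 + 6Q, so Q_t = 5.4615. Buyers pay P_b = 195.2692; sellers receive P_s = P_b - 62 = 133.2692.
CS falls from (1/2)(15)(7.5) = 56.25 to (1/2)(5.4615)(2.7308) = 7.4571, a change of -48.7929.

-48.79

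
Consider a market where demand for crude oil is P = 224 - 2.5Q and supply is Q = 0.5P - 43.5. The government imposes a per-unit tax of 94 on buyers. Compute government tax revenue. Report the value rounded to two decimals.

Rewriting supply in inverse form: P = 87 + 2Q.
Without the tax, 224 - 2.5Q = 87 + 2Q so Q* = 30.4444 and P* = 147.8889.
A tax on buyers shifts demand down by 94: (224 - 94) - 2.5Q = 87 + 2Q, so Q_t = 9.5556. Buyers pay P_b = 200.1111; sellers receive P_s = P_b - 94 = 106.1111.
Revenue is the tax times quantity traded: 94 x 9.5556 = 898.2222.

898.22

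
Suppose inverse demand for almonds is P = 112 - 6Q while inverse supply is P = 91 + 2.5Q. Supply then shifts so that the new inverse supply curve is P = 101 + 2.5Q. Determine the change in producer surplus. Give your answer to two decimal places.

-5.54

Initial equilibrium: Q_0 = 2.4706, P_0 = 97.1765; CS_0 = (1/2)(2.4706)(14.8235) = 18.3114, PS_0 = (1/2)(2.4706)(6.1765) = 7.6298.
New equilibrium: 112 - 6Q = 101 + 2.5Q gives Q_1 = 1.2941, P_1 = 104.2353; CS_1 = 5.0242, PS_1 = 2.0934.
Change in producer surplus = 2.0934 - 7.6298 = -5.5363.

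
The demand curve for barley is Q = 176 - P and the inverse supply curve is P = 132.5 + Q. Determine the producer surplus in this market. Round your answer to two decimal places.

236.53

Rewriting demand in inverse form: P = 176 - Q.
Set 176 - Q = 132.5 + Q, which gives 43.5 = 2Q, so Q* = 21.75 and P* = 176 - (21.75) = 154.25.
PS is the area between P* and the supply curve from 0 to Q*: (1/2)(21.75)(21.75) = 236.5312.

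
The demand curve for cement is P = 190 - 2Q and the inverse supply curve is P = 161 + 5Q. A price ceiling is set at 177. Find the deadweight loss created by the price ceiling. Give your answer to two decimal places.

3.11

Free-market equilibrium: 190 - 2Q = 161 + 5Q gives Q* = 4.1429, P* = 181.7143.
At the ceiling price 177, quantity supplied is (177 - 161)/5 = 3.2; supply is the short side, so Q = 3.2 trades at P = 177.
At Q = 3.2 the demand price is 183.6 and the supply price is 177. Deadweight loss is the triangle between the curves from 3.2 to 4.1429: (1/2)(183.6 - 177)(4.1429 - 3.2) = 3.1114.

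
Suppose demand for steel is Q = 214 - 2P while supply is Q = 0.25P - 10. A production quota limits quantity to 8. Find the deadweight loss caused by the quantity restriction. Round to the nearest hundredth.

Rewriting demand in inverse form: P = 107 - 0.5Q.
Rewriting supply in inverse form: P = 40 + 4Q.
Unrestricted equilibrium: Q* = (107 - 40)/(0.5 + 4) = 14.8889.
At Q = 8 the demand price is 107 - 0.5(8) = 103 and the supply price is 40 + 4(8) = 72.
DWL = (1/2)(gap between curves at 8) x (Q* - 8) = (1/2)(31)(6.8889) = 106.7778.

106.78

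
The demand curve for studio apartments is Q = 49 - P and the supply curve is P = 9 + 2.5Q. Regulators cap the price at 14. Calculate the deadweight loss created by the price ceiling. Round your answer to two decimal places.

Rewriting demand in inverse form: P = 49 - Q.
Free-market equilibrium: 49 - Q = 9 + 2.5Q gives Q* = 11.4286, P* = 37.5714.
At P = 14, sellers supply (14 - 9)/2.5 = 2 while buyers want more, so the quantity traded is 2 at price 14.
The lost-trades triangle has base Q* - 2 = 9.4286 and height equal to the gap between the curves at Q = 2, which is 47 - 14 = 33. DWL = (1/2)(9.4286)(33) = 155.5714.

155.57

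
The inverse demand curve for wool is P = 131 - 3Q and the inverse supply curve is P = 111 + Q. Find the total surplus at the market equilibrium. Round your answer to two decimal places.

Equilibrium: 131 - 3Q = 111 + Q, so Q* = 5 and P* = 116.
Total surplus is the full triangle between the curves from 0 to Q*: (1/2)(5)(131 - 111) = 50.

50.00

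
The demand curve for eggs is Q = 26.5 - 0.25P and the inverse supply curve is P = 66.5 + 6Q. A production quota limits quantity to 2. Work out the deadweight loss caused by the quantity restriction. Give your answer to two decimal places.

19.01

Rewriting demand in inverse form: P = 106 - 4Q.
Unrestricted equilibrium: Q* = (106 - 66.5)/(4 + 6) = 3.95.
At Q = 2 the demand price is 106 - 4(2) = 98 and the supply price is 66.5 + 6(2) = 78.5.
DWL = (1/2)(gap between curves at 2) x (Q* - 2) = (1/2)(19.5)(1.95) = 19.0125.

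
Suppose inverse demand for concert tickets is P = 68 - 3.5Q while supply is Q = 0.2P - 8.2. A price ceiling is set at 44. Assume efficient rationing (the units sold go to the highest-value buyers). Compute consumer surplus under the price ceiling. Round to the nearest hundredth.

13.77

Rewriting supply in inverse form: P = 41 + 5Q.
Without the control, 68 - 3.5Q = 41 + 5Q so Q* = 3.1765 and P* = 56.8824.
At P = 44, sellers supply (44 - 41)/5 = 0.6 while buyers want more, so the quantity traded is 0.6 at price 44.
The demand price at Q = 0.6 is 65.9. CS is the trapezoid between demand and 44 over [0, 0.6]: (1/2)[(68 - 44) + (65.9 - 44)](0.6) = 13.77.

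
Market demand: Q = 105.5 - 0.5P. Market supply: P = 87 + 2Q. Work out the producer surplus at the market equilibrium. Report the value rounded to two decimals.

Rewriting demand in inverse form: P = 211 - 2Q.
Equilibrium: 211 - 2Q = 87 + 2Q, so Q* = 31 and P* = 149.
PS is the area between P* and the supply curve from 0 to Q*: (1/2)(31)(62) = 961.

961.00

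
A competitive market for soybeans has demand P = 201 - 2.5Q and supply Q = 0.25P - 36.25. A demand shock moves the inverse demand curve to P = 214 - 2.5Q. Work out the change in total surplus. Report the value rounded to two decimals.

125.00

Rewriting supply in inverse form: P = 145 + 4Q.
Initial equilibrium: Q_0 = 8.6154, P_0 = 179.4615; CS_0 = (1/2)(8.6154)(21.5385) = 92.7811, PS_0 = (1/2)(8.6154)(34.4615) = 148.4497.
New equilibrium: 214 - 2.5Q = 145 + 4Q gives Q_1 = 10.6154, P_1 = 187.4615; CS_1 = 140.858, PS_1 = 225.3728.
Change in total surplus = (140.858 + 225.3728) - (92.7811 + 148.4497) = 125.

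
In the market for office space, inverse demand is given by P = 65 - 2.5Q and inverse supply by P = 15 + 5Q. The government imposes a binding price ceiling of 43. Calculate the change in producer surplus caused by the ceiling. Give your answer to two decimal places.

Without the control, 65 - 2.5Q = 15 + 5Q so Q* = 6.6667 and P* = 48.3333.
At P = 43, sellers supply (43 - 15)/5 = 5.6 while buyers want more, so the quantity traded is 5.6 at price 43.
PS goes from (1/2)(6.6667)(33.3333) = 111.1111 to 78.4 (computed as (43 - 15)(5.6) - (1/2)(5)(5.6)^2), a change of -32.7111.

-32.71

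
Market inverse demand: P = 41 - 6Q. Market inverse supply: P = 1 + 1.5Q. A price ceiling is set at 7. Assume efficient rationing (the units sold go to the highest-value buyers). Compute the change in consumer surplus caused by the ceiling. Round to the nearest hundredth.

Without the control, 41 - 6Q = 1 + 1.5Q so Q* = 5.3333 and P* = 9.
At P = 7, sellers supply (7 - 1)/1.5 = 4 while buyers want more, so the quantity traded is 4 at price 7.
CS goes from (1/2)(5.3333)(32) = 85.3333 to 88 (computed as (41 - 7)(4) - (1/2)(6)(4)^2), a change of 2.6667.

2.67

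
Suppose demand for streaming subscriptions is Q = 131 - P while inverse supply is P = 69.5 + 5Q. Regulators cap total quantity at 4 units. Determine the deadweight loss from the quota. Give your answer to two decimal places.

Rewriting demand in inverse form: P = 131 - Q.
Unrestricted equilibrium: Q* = (131 - 69.5)/(1 + 5) = 10.25.
At Q = 4 the demand price is 131 - (4) = 127 and the supply price is 69.5 + 5(4) = 89.5.
Deadweight loss is the triangle between the curves from 4 to 10.25: (1/2)(127 - 89.5)(10.25 - 4) = 117.1875.

117.19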